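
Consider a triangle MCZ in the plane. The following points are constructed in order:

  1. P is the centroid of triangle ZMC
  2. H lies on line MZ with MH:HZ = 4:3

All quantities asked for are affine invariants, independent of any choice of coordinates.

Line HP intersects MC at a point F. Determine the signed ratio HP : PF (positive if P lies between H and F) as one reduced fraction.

Set M = (0, 0), C = (1, 0), Z = (0, 1); any affine frame gives the same invariant.
1. P is the centroid of triangle ZMC ⇒ P = (1/3, 1/3)
2. H lies on line MZ with MH:HZ = 4:3 ⇒ H = (0, 4/7)
line HP meets MC at F = (4/5, 0)
P = H + t·(F−H) with t = 5/12, so HP:PF = 5/12:7/12

HP:PF = 5/7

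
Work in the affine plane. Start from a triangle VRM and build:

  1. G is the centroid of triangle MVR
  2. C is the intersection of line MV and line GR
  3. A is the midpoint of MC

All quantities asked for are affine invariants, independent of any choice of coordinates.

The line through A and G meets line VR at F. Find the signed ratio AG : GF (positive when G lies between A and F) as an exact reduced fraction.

Set V = (0, 0), R = (1, 0), M = (0, 1); any affine frame gives the same invariant.
1. G is the centroid of triangle MVR ⇒ G = (1/3, 1/3)
2. C is the intersection of line MV and line GR ⇒ C = (0, 1/2)
3. A is the midpoint of MC ⇒ A = (0, 3/4)
line AG meets VR at F = (3/5, 0)
G = A + t·(F−A) with t = 5/9, so AG:GF = 5/9:4/9

AG:GF = 5/4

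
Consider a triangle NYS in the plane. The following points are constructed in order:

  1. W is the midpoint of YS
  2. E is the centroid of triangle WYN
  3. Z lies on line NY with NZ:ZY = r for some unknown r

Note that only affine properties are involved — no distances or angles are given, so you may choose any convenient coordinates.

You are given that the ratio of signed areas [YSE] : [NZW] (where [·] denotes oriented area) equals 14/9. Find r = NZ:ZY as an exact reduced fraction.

Work in coordinates with N = (0, 0), Y = (1, 0), S = (0, 1).
1. W is the midpoint of YS ⇒ W = (1/2, 1/2)
2. E is the centroid of triangle WYN ⇒ E = (1/2, 1/6)
3. With NZ:ZY = r, write λ = r/(r+1) so Z = N + λ·(Y−N); Z is affine-linear in λ
Every point depending on Z is an affine combination of Z and λ-independent points, so each such coordinate is linear in λ; the λ² term in each signed area is a multiple of (Y−N)×(Y−N) = 0, so 2·[YSE] and 2·[NZW] are each linear in λ. Evaluating at λ=0 and λ=1:
  2·[YSE] = 1/3,   2·[NZW] = 1/2·λ
So [YSE]:[NZW] = (1/3) / (1/2·λ). Setting this equal to 14/9:
  1/3 = 14/9·(1/2·λ)  ⇒  λ = 3/7
Then r = λ/(1−λ) = (3/7)/(4/7) = 3/4. Check: with r = 3/4, Z = (3/7, 0) and [YSE]:[NZW] = 14/9 as required.

r = 3/4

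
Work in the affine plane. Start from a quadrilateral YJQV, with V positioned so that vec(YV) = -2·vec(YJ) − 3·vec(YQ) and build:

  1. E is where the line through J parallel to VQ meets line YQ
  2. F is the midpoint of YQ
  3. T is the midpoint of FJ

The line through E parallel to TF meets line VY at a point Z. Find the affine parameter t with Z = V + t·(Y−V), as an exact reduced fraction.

Work in coordinates with Y = (0, 0), J = (1, 0), Q = (0, 1), V = (-2, -3).
1. E is where the line through J parallel to VQ meets line YQ ⇒ E = (0, -2)
2. F is the midpoint of YQ ⇒ F = (0, 1/2)
3. T is the midpoint of FJ ⇒ T = (1/2, 1/4)
through E parallel to TF: direction (-1/2, 1/4); meets VY at Z = (-1, -3/2)
Z = V + t·(Y−V) with t = 1/2

t = 1/2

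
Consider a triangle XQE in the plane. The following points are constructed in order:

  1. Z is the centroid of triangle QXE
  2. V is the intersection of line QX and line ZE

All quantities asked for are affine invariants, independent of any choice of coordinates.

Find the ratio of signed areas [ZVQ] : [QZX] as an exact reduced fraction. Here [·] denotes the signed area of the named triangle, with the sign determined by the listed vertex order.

[ZVQ]:[QZX] = 1/2

Choose coordinates X = (0, 0), Q = (1, 0), E = (0, 1).
1. Z is the centroid of triangle QXE ⇒ Z = (1/3, 1/3)
2. V is the intersection of line QX and line ZE ⇒ V = (1/2, 0)
2·[ZVQ] = 1/6, 2·[QZX] = 1/3
[ZVQ]:[QZX] = 1/6:1/3 = 1/2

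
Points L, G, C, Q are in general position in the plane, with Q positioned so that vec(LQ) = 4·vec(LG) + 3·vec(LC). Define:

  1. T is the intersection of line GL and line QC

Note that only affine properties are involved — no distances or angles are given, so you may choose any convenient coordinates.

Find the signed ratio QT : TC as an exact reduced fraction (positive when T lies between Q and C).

QT:TC = -3

Set L = (0, 0), G = (1, 0), C = (0, 1), Q = (4, 3); any affine frame gives the same invariant.
1. T is the intersection of line GL and line QC ⇒ T = (-2, 0)
T = Q + t·(C−Q) with t = 3/2, so QT:TC = t:(1−t) = 3/2:-1/2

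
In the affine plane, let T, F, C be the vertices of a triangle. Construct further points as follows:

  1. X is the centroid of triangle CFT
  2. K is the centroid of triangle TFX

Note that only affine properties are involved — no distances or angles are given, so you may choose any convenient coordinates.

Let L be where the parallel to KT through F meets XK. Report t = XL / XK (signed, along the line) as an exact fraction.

t = 2

Work in coordinates with T = (0, 0), F = (1, 0), C = (0, 1).
1. X is the centroid of triangle CFT ⇒ X = (1/3, 1/3)
2. K is the centroid of triangle TFX ⇒ K = (4/9, 1/9)
through F parallel to KT: direction (-4/9, -1/9); meets XK at L = (5/9, -1/9)
L = X + t·(K−X) with t = 2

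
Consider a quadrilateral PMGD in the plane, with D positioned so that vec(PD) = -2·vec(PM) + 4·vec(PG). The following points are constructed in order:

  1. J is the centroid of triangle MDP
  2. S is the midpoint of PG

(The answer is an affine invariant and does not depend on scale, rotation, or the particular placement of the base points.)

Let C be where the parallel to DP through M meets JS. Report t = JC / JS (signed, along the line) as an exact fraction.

Set P = (0, 0), M = (1, 0), G = (0, 1), D = (-2, 4); any affine frame gives the same invariant.
1. J is the centroid of triangle MDP ⇒ J = (-1/3, 4/3)
2. S is the midpoint of PG ⇒ S = (0, 1/2)
through M parallel to DP: direction (2, -4); meets JS at C = (-3, 8)
C = J + t·(S−J) with t = -8

t = -8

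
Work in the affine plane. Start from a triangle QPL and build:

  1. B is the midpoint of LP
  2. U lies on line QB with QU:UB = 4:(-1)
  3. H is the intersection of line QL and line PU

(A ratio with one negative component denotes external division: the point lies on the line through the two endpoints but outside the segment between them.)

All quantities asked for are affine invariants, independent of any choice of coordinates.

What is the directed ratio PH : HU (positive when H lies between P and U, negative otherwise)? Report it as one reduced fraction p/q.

Set Q = (0, 0), P = (1, 0), L = (0, 1); any affine frame gives the same invariant.
1. B is the midpoint of LP ⇒ B = (1/2, 1/2)
2. U lies on line QB with QU:UB = 4:(-1) ⇒ U = (2/3, 2/3)
3. H is the intersection of line QL and line PU ⇒ H = (0, 2)
H = P + t·(U−P) with t = 3, so PH:HU = t:(1−t) = 3:-2

PH:HU = -3/2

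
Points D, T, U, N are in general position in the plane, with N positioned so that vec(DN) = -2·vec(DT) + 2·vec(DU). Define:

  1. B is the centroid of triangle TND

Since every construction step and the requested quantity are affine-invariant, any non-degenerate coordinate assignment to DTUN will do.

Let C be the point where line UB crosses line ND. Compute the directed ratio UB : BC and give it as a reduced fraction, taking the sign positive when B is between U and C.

UB:BC = 2

Assign D = (0, 0), T = (1, 0), U = (0, 1), N = (-2, 2) — the answer is frame-independent, so this choice is without loss of generality.
1. B is the centroid of triangle TND ⇒ B = (-1/3, 2/3)
line UB meets ND at C = (-1/2, 1/2)
B = U + t·(C−U) with t = 2/3, so UB:BC = 2/3:1/3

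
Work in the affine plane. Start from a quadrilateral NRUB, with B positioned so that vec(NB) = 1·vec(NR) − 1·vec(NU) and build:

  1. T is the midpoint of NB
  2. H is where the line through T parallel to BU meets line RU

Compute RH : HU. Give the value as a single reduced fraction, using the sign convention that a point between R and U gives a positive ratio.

RH:HU = -3

Choose coordinates N = (0, 0), R = (1, 0), U = (0, 1), B = (1, -1).
1. T is the midpoint of NB ⇒ T = (1/2, -1/2)
2. H is where the line through T parallel to BU meets line RU ⇒ H = (-1/2, 3/2)
H = R + t·(U−R) with t = 3/2, so RH:HU = t:(1−t) = 3/2:-1/2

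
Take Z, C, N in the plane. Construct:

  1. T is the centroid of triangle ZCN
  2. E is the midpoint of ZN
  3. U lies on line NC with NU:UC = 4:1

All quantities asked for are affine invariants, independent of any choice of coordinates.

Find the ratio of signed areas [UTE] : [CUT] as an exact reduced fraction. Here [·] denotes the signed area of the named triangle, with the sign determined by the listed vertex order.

[UTE]:[CUT] = -1/2

Work in coordinates with Z = (0, 0), C = (1, 0), N = (0, 1).
1. T is the centroid of triangle ZCN ⇒ T = (1/3, 1/3)
2. E is the midpoint of ZN ⇒ E = (0, 1/2)
3. U lies on line NC with NU:UC = 4:1 ⇒ U = (4/5, 1/5)
2·[UTE] = -1/30, 2·[CUT] = 1/15
[UTE]:[CUT] = -1/30:1/15 = -1/2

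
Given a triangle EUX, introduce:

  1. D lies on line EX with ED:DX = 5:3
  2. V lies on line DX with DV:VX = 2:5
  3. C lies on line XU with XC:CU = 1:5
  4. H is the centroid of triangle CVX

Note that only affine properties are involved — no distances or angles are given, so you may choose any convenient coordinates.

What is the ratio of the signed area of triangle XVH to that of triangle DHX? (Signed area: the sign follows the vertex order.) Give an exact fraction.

[XVH]:[DHX] = 5/7

Choose coordinates E = (0, 0), U = (1, 0), X = (0, 1).
1. D lies on line EX with ED:DX = 5:3 ⇒ D = (0, 5/8)
2. V lies on line DX with DV:VX = 2:5 ⇒ V = (0, 41/56)
3. C lies on line XU with XC:CU = 1:5 ⇒ C = (1/6, 5/6)
4. H is the centroid of triangle CVX ⇒ H = (1/18, 431/504)
2·[XVH] = 5/336, 2·[DHX] = 1/48
[XVH]:[DHX] = 5/336:1/48 = 5/7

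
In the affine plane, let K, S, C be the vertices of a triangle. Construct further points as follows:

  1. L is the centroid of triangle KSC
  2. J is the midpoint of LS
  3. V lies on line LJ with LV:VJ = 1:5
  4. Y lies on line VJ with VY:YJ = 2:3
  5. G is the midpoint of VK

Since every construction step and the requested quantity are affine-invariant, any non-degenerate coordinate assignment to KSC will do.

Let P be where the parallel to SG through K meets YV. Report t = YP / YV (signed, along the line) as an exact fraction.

Choose coordinates K = (0, 0), S = (1, 0), C = (0, 1).
1. L is the centroid of triangle KSC ⇒ L = (1/3, 1/3)
2. J is the midpoint of LS ⇒ J = (2/3, 1/6)
3. V lies on line LJ with LV:VJ = 1:5 ⇒ V = (7/18, 11/36)
4. Y lies on line VJ with VY:YJ = 2:3 ⇒ Y = (1/2, 1/4)
5. G is the midpoint of VK ⇒ G = (7/36, 11/72)
through K parallel to SG: direction (-29/36, 11/72); meets YV at P = (29/18, -11/36)
P = Y + t·(V−Y) with t = -10

t = -10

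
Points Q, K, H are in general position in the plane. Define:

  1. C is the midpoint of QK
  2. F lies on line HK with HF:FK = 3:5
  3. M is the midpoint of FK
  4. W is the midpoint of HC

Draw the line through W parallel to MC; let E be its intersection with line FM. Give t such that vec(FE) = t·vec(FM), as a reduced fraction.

Work in coordinates with Q = (0, 0), K = (1, 0), H = (0, 1).
1. C is the midpoint of QK ⇒ C = (1/2, 0)
2. F lies on line HK with HF:FK = 3:5 ⇒ F = (3/8, 5/8)
3. M is the midpoint of FK ⇒ M = (11/16, 5/16)
4. W is the midpoint of HC ⇒ W = (1/4, 1/2)
through W parallel to MC: direction (-3/16, -5/16); meets FM at E = (11/32, 21/32)
E = F + t·(M−F) with t = -1/10

t = -1/10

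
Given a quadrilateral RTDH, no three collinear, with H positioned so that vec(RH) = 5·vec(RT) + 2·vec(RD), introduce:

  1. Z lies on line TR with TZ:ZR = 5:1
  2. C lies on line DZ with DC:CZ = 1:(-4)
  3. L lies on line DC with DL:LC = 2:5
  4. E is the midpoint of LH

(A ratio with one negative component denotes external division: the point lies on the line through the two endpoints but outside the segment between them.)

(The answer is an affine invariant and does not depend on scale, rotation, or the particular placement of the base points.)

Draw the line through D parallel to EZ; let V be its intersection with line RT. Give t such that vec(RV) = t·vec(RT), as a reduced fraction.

t = -293/195

Set R = (0, 0), T = (1, 0), D = (0, 1), H = (5, 2); any affine frame gives the same invariant.
1. Z lies on line TR with TZ:ZR = 5:1 ⇒ Z = (1/6, 0)
2. C lies on line DZ with DC:CZ = 1:(-4) ⇒ C = (-1/18, 4/3)
3. L lies on line DC with DL:LC = 2:5 ⇒ L = (-1/63, 23/21)
4. E is the midpoint of LH ⇒ E = (157/63, 65/42)
through D parallel to EZ: direction (-293/126, -65/42); meets RT at V = (-293/195, 0)
V = R + t·(T−R) with t = -293/195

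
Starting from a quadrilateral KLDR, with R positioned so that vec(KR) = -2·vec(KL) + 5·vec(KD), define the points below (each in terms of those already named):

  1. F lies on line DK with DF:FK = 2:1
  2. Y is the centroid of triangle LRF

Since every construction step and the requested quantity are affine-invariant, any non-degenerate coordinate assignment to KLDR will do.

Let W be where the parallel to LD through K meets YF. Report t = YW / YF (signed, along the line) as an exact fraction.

t = 13/10

Assign K = (0, 0), L = (1, 0), D = (0, 1), R = (-2, 5) — the answer is frame-independent, so this choice is without loss of generality.
1. F lies on line DK with DF:FK = 2:1 ⇒ F = (0, 1/3)
2. Y is the centroid of triangle LRF ⇒ Y = (-1/3, 16/9)
through K parallel to LD: direction (-1, 1); meets YF at W = (1/10, -1/10)
W = Y + t·(F−Y) with t = 13/10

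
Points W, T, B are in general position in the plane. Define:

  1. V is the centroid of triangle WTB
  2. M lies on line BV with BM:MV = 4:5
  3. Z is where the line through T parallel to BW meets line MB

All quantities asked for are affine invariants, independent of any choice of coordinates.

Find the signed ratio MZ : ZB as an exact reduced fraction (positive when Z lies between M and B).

Choose coordinates W = (0, 0), T = (1, 0), B = (0, 1).
1. V is the centroid of triangle WTB ⇒ V = (1/3, 1/3)
2. M lies on line BV with BM:MV = 4:5 ⇒ M = (4/27, 19/27)
3. Z is where the line through T parallel to BW meets line MB ⇒ Z = (1, -1)
Z = M + t·(B−M) with t = -23/4, so MZ:ZB = t:(1−t) = -23/4:27/4

MZ:ZB = -23/27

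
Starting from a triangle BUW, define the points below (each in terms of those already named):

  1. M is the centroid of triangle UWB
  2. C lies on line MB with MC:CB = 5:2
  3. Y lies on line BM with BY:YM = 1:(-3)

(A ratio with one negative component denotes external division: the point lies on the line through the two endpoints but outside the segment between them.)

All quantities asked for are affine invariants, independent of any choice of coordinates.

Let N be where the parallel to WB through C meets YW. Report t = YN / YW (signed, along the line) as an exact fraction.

Work in coordinates with B = (0, 0), U = (1, 0), W = (0, 1).
1. M is the centroid of triangle UWB ⇒ M = (1/3, 1/3)
2. C lies on line MB with MC:CB = 5:2 ⇒ C = (2/21, 2/21)
3. Y lies on line BM with BY:YM = 1:(-3) ⇒ Y = (-1/6, -1/6)
through C parallel to WB: direction (0, -1); meets YW at N = (2/21, 5/3)
N = Y + t·(W−Y) with t = 11/7

t = 11/7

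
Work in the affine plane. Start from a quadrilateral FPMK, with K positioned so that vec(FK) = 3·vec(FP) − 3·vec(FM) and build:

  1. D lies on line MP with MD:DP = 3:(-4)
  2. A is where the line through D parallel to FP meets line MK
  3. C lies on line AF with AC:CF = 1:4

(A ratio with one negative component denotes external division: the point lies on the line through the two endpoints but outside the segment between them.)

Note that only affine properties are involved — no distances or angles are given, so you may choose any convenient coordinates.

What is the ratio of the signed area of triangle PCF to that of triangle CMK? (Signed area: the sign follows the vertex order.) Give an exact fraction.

[PCF]:[CMK] = -16/3

Set F = (0, 0), P = (1, 0), M = (0, 1), K = (3, -3); any affine frame gives the same invariant.
1. D lies on line MP with MD:DP = 3:(-4) ⇒ D = (-3, 4)
2. A is where the line through D parallel to FP meets line MK ⇒ A = (-9/4, 4)
3. C lies on line AF with AC:CF = 1:4 ⇒ C = (-9/5, 16/5)
2·[PCF] = 16/5, 2·[CMK] = -3/5
[PCF]:[CMK] = 16/5:-3/5 = -16/3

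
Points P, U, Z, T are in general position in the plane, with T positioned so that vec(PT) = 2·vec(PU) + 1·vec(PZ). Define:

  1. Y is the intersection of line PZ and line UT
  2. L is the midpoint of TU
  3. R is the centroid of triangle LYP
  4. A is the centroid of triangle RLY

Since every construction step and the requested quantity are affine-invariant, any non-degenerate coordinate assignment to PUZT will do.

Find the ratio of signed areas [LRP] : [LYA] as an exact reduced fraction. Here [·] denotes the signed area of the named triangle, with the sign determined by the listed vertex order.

[LRP]:[LYA] = 3

Work in coordinates with P = (0, 0), U = (1, 0), Z = (0, 1), T = (2, 1).
1. Y is the intersection of line PZ and line UT ⇒ Y = (0, -1)
2. L is the midpoint of TU ⇒ L = (3/2, 1/2)
3. R is the centroid of triangle LYP ⇒ R = (1/2, -1/6)
4. A is the centroid of triangle RLY ⇒ A = (2/3, -2/9)
2·[LRP] = -1/2, 2·[LYA] = -1/6
[LRP]:[LYA] = -1/2:-1/6 = 3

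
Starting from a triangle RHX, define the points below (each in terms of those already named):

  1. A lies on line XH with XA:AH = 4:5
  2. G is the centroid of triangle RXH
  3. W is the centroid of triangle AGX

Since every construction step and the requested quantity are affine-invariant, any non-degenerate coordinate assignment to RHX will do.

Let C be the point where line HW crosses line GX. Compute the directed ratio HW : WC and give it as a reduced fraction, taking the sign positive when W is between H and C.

Assign R = (0, 0), H = (1, 0), X = (0, 1) — the answer is frame-independent, so this choice is without loss of generality.
1. A lies on line XH with XA:AH = 4:5 ⇒ A = (4/9, 5/9)
2. G is the centroid of triangle RXH ⇒ G = (1/3, 1/3)
3. W is the centroid of triangle AGX ⇒ W = (7/27, 17/27)
line HW meets GX at C = (3/23, 17/23)
W = H + t·(C−H) with t = 23/27, so HW:WC = 23/27:4/27

HW:WC = 23/4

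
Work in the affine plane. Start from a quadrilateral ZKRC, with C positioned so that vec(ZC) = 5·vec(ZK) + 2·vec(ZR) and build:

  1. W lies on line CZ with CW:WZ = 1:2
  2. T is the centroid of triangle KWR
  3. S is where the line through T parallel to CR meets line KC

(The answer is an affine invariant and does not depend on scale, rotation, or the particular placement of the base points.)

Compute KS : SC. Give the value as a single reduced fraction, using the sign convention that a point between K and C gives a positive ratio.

Set Z = (0, 0), K = (1, 0), R = (0, 1), C = (5, 2); any affine frame gives the same invariant.
1. W lies on line CZ with CW:WZ = 1:2 ⇒ W = (10/3, 4/3)
2. T is the centroid of triangle KWR ⇒ T = (13/9, 7/9)
3. S is where the line through T parallel to CR meets line KC ⇒ S = (89/27, 31/27)
S = K + t·(C−K) with t = 31/54, so KS:SC = t:(1−t) = 31/54:23/54

KS:SC = 31/23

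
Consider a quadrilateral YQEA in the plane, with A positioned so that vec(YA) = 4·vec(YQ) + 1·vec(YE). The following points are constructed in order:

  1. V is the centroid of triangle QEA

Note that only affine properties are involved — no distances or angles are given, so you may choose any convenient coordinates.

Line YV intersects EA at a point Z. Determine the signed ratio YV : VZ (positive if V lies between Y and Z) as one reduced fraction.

YV:VZ = 2

Work in coordinates with Y = (0, 0), Q = (1, 0), E = (0, 1), A = (4, 1).
1. V is the centroid of triangle QEA ⇒ V = (5/3, 2/3)
line YV meets EA at Z = (5/2, 1)
V = Y + t·(Z−Y) with t = 2/3, so YV:VZ = 2/3:1/3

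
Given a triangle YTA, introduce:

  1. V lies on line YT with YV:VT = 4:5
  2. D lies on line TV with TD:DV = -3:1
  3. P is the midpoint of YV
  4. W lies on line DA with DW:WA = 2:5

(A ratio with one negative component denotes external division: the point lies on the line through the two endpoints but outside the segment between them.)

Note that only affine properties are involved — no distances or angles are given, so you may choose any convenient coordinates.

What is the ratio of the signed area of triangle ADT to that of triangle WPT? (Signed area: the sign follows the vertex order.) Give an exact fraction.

Assign Y = (0, 0), T = (1, 0), A = (0, 1) — the answer is frame-independent, so this choice is without loss of generality.
1. V lies on line YT with YV:VT = 4:5 ⇒ V = (4/9, 0)
2. D lies on line TV with TD:DV = -3:1 ⇒ D = (1/6, 0)
3. P is the midpoint of YV ⇒ P = (2/9, 0)
4. W lies on line DA with DW:WA = 2:5 ⇒ W = (5/42, 2/7)
2·[ADT] = 5/6, 2·[WPT] = 2/9
[ADT]:[WPT] = 5/6:2/9 = 15/4

[ADT]:[WPT] = 15/4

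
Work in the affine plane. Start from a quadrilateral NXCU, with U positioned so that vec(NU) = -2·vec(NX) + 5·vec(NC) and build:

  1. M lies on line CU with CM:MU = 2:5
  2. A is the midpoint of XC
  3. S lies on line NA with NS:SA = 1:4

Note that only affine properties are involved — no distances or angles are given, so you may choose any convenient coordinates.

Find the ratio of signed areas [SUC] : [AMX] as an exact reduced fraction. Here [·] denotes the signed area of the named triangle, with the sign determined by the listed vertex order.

Work in coordinates with N = (0, 0), X = (1, 0), C = (0, 1), U = (-2, 5).
1. M lies on line CU with CM:MU = 2:5 ⇒ M = (-4/7, 15/7)
2. A is the midpoint of XC ⇒ A = (1/2, 1/2)
3. S lies on line NA with NS:SA = 1:4 ⇒ S = (1/10, 1/10)
2·[SUC] = -7/5, 2·[AMX] = -2/7
[SUC]:[AMX] = -7/5:-2/7 = 49/10

[SUC]:[AMX] = 49/10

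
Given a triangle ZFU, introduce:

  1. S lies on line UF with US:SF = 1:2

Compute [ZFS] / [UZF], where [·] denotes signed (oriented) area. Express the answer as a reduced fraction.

Set Z = (0, 0), F = (1, 0), U = (0, 1); any affine frame gives the same invariant.
1. S lies on line UF with US:SF = 1:2 ⇒ S = (1/3, 2/3)
2·[ZFS] = 2/3, 2·[UZF] = 1
[ZFS]:[UZF] = 2/3:1 = 2/3

[ZFS]:[UZF] = 2/3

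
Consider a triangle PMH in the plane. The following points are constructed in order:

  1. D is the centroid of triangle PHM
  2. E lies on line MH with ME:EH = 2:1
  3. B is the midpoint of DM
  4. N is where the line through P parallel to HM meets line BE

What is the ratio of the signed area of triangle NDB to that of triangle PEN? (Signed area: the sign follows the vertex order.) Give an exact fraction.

Choose coordinates P = (0, 0), M = (1, 0), H = (0, 1).
1. D is the centroid of triangle PHM ⇒ D = (1/3, 1/3)
2. E lies on line MH with ME:EH = 2:1 ⇒ E = (1/3, 2/3)
3. B is the midpoint of DM ⇒ B = (2/3, 1/6)
4. N is where the line through P parallel to HM meets line BE ⇒ N = (7/3, -7/3)
2·[NDB] = -5/9, 2·[PEN] = -7/3
[NDB]:[PEN] = -5/9:-7/3 = 5/21

[NDB]:[PEN] = 5/21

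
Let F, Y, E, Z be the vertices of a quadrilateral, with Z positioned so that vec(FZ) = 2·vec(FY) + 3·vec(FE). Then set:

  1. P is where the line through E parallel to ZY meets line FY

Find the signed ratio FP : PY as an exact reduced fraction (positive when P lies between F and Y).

Work in coordinates with F = (0, 0), Y = (1, 0), E = (0, 1), Z = (2, 3).
1. P is where the line through E parallel to ZY meets line FY ⇒ P = (-1/3, 0)
P = F + t·(Y−F) with t = -1/3, so FP:PY = t:(1−t) = -1/3:4/3

FP:PY = -1/4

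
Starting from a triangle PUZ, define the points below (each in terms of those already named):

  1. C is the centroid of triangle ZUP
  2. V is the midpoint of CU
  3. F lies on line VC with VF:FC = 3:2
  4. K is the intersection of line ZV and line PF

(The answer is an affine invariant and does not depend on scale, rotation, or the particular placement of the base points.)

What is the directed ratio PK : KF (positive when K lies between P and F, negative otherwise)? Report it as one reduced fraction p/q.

PK:KF = -20/3

Assign P = (0, 0), U = (1, 0), Z = (0, 1) — the answer is frame-independent, so this choice is without loss of generality.
1. C is the centroid of triangle ZUP ⇒ C = (1/3, 1/3)
2. V is the midpoint of CU ⇒ V = (2/3, 1/6)
3. F lies on line VC with VF:FC = 3:2 ⇒ F = (7/15, 4/15)
4. K is the intersection of line ZV and line PF ⇒ K = (28/51, 16/51)
K = P + t·(F−P) with t = 20/17, so PK:KF = t:(1−t) = 20/17:-3/17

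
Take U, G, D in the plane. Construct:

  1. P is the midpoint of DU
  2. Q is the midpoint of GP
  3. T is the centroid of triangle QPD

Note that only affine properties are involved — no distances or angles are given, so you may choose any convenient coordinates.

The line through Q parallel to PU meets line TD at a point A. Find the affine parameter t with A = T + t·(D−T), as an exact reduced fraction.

Set U = (0, 0), G = (1, 0), D = (0, 1); any affine frame gives the same invariant.
1. P is the midpoint of DU ⇒ P = (0, 1/2)
2. Q is the midpoint of GP ⇒ Q = (1/2, 1/4)
3. T is the centroid of triangle QPD ⇒ T = (1/6, 7/12)
through Q parallel to PU: direction (0, -1/2); meets TD at A = (1/2, -1/4)
A = T + t·(D−T) with t = -2

t = -2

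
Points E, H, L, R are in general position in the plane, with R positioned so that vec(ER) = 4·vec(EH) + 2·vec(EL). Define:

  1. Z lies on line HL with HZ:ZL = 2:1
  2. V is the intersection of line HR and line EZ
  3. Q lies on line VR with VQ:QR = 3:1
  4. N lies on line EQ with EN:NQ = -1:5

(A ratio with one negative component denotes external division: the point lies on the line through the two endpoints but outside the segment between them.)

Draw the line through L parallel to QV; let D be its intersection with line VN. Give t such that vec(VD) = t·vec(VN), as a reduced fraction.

t = 2

Choose coordinates E = (0, 0), H = (1, 0), L = (0, 1), R = (4, 2).
1. Z lies on line HL with HZ:ZL = 2:1 ⇒ Z = (1/3, 2/3)
2. V is the intersection of line HR and line EZ ⇒ V = (-1/2, -1)
3. Q lies on line VR with VQ:QR = 3:1 ⇒ Q = (23/8, 5/4)
4. N lies on line EQ with EN:NQ = -1:5 ⇒ N = (-23/32, -5/16)
through L parallel to QV: direction (-27/8, -9/4); meets VN at D = (-15/16, 3/8)
D = V + t·(N−V) with t = 2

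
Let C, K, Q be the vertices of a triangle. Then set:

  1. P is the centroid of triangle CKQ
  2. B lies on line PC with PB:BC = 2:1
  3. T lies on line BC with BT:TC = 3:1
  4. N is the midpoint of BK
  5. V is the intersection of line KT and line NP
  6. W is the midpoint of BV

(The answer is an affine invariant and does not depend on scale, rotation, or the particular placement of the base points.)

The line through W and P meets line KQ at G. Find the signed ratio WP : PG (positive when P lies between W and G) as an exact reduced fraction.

Assign C = (0, 0), K = (1, 0), Q = (0, 1) — the answer is frame-independent, so this choice is without loss of generality.
1. P is the centroid of triangle CKQ ⇒ P = (1/3, 1/3)
2. B lies on line PC with PB:BC = 2:1 ⇒ B = (1/9, 1/9)
3. T lies on line BC with BT:TC = 3:1 ⇒ T = (1/36, 1/36)
4. N is the midpoint of BK ⇒ N = (5/9, 1/18)
5. V is the intersection of line KT and line NP ⇒ V = (101/171, 2/171)
6. W is the midpoint of BV ⇒ W = (20/57, 7/114)
line WP meets KQ at G = (9/29, 20/29)
P = W + t·(G−W) with t = 29/67, so WP:PG = 29/67:38/67

WP:PG = 29/38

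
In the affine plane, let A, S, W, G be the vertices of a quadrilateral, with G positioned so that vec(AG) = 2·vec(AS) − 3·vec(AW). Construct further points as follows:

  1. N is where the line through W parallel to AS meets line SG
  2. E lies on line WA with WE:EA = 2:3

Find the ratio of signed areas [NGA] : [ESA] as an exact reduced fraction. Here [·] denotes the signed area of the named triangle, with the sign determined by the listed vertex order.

[NGA]:[ESA] = 20/3

Set A = (0, 0), S = (1, 0), W = (0, 1), G = (2, -3); any affine frame gives the same invariant.
1. N is where the line through W parallel to AS meets line SG ⇒ N = (2/3, 1)
2. E lies on line WA with WE:EA = 2:3 ⇒ E = (0, 3/5)
2·[NGA] = -4, 2·[ESA] = -3/5
[NGA]:[ESA] = -4:-3/5 = 20/3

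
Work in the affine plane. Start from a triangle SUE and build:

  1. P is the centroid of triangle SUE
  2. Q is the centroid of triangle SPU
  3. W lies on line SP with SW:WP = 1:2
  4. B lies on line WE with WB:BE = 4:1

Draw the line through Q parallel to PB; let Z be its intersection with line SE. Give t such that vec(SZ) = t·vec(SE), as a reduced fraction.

t = 17/21

Work in coordinates with S = (0, 0), U = (1, 0), E = (0, 1).
1. P is the centroid of triangle SUE ⇒ P = (1/3, 1/3)
2. Q is the centroid of triangle SPU ⇒ Q = (4/9, 1/9)
3. W lies on line SP with SW:WP = 1:2 ⇒ W = (1/9, 1/9)
4. B lies on line WE with WB:BE = 4:1 ⇒ B = (1/45, 37/45)
through Q parallel to PB: direction (-14/45, 22/45); meets SE at Z = (0, 17/21)
Z = S + t·(E−S) with t = 17/21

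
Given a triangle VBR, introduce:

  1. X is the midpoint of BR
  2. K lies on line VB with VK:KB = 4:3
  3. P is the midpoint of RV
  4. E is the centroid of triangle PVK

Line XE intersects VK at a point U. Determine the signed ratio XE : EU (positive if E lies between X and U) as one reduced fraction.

XE:EU = 2

Assign V = (0, 0), B = (1, 0), R = (0, 1) — the answer is frame-independent, so this choice is without loss of generality.
1. X is the midpoint of BR ⇒ X = (1/2, 1/2)
2. K lies on line VB with VK:KB = 4:3 ⇒ K = (4/7, 0)
3. P is the midpoint of RV ⇒ P = (0, 1/2)
4. E is the centroid of triangle PVK ⇒ E = (4/21, 1/6)
line XE meets VK at U = (1/28, 0)
E = X + t·(U−X) with t = 2/3, so XE:EU = 2/3:1/3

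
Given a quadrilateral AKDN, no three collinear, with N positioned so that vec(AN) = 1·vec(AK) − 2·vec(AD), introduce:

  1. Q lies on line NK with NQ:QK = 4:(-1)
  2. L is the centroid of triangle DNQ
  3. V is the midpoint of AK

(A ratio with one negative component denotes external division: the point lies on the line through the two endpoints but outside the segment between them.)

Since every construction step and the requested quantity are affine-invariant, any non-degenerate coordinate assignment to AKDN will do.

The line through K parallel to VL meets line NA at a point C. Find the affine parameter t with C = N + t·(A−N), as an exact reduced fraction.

t = 3/2

Work in coordinates with A = (0, 0), K = (1, 0), D = (0, 1), N = (1, -2).
1. Q lies on line NK with NQ:QK = 4:(-1) ⇒ Q = (1, 2/3)
2. L is the centroid of triangle DNQ ⇒ L = (2/3, -1/9)
3. V is the midpoint of AK ⇒ V = (1/2, 0)
through K parallel to VL: direction (1/6, -1/9); meets NA at C = (-1/2, 1)
C = N + t·(A−N) with t = 3/2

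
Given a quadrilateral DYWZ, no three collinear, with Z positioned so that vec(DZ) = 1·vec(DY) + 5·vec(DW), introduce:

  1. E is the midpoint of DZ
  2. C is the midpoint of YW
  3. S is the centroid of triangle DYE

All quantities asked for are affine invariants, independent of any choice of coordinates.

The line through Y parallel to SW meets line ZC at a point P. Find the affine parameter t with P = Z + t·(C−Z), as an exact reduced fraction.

Choose coordinates D = (0, 0), Y = (1, 0), W = (0, 1), Z = (1, 5).
1. E is the midpoint of DZ ⇒ E = (1/2, 5/2)
2. C is the midpoint of YW ⇒ C = (1/2, 1/2)
3. S is the centroid of triangle DYE ⇒ S = (1/2, 5/6)
through Y parallel to SW: direction (-1/2, 1/6); meets ZC at P = (13/28, 5/28)
P = Z + t·(C−Z) with t = 15/14

t = 15/14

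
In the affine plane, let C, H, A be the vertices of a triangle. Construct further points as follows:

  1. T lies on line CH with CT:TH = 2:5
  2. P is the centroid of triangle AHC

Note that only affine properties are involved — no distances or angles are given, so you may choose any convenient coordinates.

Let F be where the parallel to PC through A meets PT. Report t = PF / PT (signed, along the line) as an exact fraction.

Work in coordinates with C = (0, 0), H = (1, 0), A = (0, 1).
1. T lies on line CH with CT:TH = 2:5 ⇒ T = (2/7, 0)
2. P is the centroid of triangle AHC ⇒ P = (1/3, 1/3)
through A parallel to PC: direction (-1/3, -1/3); meets PT at F = (1/2, 3/2)
F = P + t·(T−P) with t = -7/2

t = -7/2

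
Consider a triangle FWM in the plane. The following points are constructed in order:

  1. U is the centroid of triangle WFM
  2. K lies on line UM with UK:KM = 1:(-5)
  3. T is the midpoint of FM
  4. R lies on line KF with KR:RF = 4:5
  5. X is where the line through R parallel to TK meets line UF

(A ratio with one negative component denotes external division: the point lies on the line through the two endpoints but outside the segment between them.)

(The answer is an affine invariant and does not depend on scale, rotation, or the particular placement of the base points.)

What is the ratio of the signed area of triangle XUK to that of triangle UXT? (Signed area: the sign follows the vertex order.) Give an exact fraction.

[XUK]:[UXT] = 1/2

Set F = (0, 0), W = (1, 0), M = (0, 1); any affine frame gives the same invariant.
1. U is the centroid of triangle WFM ⇒ U = (1/3, 1/3)
2. K lies on line UM with UK:KM = 1:(-5) ⇒ K = (5/12, 1/6)
3. T is the midpoint of FM ⇒ T = (0, 1/2)
4. R lies on line KF with KR:RF = 4:5 ⇒ R = (25/108, 5/54)
5. X is where the line through R parallel to TK meets line UF ⇒ X = (25/162, 25/162)
2·[XUK] = -29/648, 2·[UXT] = -29/324
[XUK]:[UXT] = -29/648:-29/324 = 1/2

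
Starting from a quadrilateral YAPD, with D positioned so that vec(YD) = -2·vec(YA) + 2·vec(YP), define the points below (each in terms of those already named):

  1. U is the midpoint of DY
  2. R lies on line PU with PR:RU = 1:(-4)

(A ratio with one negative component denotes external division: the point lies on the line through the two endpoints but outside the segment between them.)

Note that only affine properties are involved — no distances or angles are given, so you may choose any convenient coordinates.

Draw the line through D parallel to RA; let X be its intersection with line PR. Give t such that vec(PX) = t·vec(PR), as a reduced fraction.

Choose coordinates Y = (0, 0), A = (1, 0), P = (0, 1), D = (-2, 2).
1. U is the midpoint of DY ⇒ U = (-1, 1)
2. R lies on line PU with PR:RU = 1:(-4) ⇒ R = (1/3, 1)
through D parallel to RA: direction (2/3, -1); meets PR at X = (-4/3, 1)
X = P + t·(R−P) with t = -4

t = -4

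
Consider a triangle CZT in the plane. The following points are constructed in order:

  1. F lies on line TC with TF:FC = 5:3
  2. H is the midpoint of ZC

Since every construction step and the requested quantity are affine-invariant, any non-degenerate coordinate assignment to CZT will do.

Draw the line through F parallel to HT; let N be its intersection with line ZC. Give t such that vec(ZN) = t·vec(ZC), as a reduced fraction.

Work in coordinates with C = (0, 0), Z = (1, 0), T = (0, 1).
1. F lies on line TC with TF:FC = 5:3 ⇒ F = (0, 3/8)
2. H is the midpoint of ZC ⇒ H = (1/2, 0)
through F parallel to HT: direction (-1/2, 1); meets ZC at N = (3/16, 0)
N = Z + t·(C−Z) with t = 13/16

t = 13/16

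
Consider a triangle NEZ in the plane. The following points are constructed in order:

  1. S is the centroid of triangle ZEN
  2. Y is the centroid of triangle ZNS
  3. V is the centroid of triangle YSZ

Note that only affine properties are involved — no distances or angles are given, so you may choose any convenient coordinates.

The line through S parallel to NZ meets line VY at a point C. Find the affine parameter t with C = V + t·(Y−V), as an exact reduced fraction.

Work in coordinates with N = (0, 0), E = (1, 0), Z = (0, 1).
1. S is the centroid of triangle ZEN ⇒ S = (1/3, 1/3)
2. Y is the centroid of triangle ZNS ⇒ Y = (1/9, 4/9)
3. V is the centroid of triangle YSZ ⇒ V = (4/27, 16/27)
through S parallel to NZ: direction (0, 1); meets VY at C = (1/3, 4/3)
C = V + t·(Y−V) with t = -5

t = -5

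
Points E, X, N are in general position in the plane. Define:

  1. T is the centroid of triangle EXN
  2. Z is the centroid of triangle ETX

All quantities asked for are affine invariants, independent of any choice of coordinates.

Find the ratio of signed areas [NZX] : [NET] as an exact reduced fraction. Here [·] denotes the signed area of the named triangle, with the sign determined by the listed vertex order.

[NZX]:[NET] = 4/3

Set E = (0, 0), X = (1, 0), N = (0, 1); any affine frame gives the same invariant.
1. T is the centroid of triangle EXN ⇒ T = (1/3, 1/3)
2. Z is the centroid of triangle ETX ⇒ Z = (4/9, 1/9)
2·[NZX] = 4/9, 2·[NET] = 1/3
[NZX]:[NET] = 4/9:1/3 = 4/3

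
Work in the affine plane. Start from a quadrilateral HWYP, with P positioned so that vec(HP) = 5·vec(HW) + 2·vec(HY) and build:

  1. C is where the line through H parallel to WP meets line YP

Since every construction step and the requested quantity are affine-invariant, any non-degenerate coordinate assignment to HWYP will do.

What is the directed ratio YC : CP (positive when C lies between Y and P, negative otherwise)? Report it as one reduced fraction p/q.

Set H = (0, 0), W = (1, 0), Y = (0, 1), P = (5, 2); any affine frame gives the same invariant.
1. C is where the line through H parallel to WP meets line YP ⇒ C = (10/3, 5/3)
C = Y + t·(P−Y) with t = 2/3, so YC:CP = t:(1−t) = 2/3:1/3

YC:CP = 2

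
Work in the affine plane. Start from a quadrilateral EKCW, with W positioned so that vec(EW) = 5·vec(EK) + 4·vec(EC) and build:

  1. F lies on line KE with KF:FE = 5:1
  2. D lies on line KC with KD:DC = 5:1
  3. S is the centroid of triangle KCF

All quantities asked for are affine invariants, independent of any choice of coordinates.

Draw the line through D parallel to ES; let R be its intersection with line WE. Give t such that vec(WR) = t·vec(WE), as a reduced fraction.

t = 41/12

Assign E = (0, 0), K = (1, 0), C = (0, 1), W = (5, 4) — the answer is frame-independent, so this choice is without loss of generality.
1. F lies on line KE with KF:FE = 5:1 ⇒ F = (1/6, 0)
2. D lies on line KC with KD:DC = 5:1 ⇒ D = (1/6, 5/6)
3. S is the centroid of triangle KCF ⇒ S = (7/18, 1/3)
through D parallel to ES: direction (7/18, 1/3); meets WE at R = (-145/12, -29/3)
R = W + t·(E−W) with t = 41/12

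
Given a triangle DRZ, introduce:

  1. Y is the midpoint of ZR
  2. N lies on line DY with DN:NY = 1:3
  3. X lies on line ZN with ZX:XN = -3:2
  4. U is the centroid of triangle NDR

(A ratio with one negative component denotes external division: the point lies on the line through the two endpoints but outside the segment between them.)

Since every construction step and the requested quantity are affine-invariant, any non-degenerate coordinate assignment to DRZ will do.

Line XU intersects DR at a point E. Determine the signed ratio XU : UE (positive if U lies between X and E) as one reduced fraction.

Assign D = (0, 0), R = (1, 0), Z = (0, 1) — the answer is frame-independent, so this choice is without loss of generality.
1. Y is the midpoint of ZR ⇒ Y = (1/2, 1/2)
2. N lies on line DY with DN:NY = 1:3 ⇒ N = (1/8, 1/8)
3. X lies on line ZN with ZX:XN = -3:2 ⇒ X = (3/8, -13/8)
4. U is the centroid of triangle NDR ⇒ U = (3/8, 1/24)
line XU meets DR at E = (3/8, 0)
U = X + t·(E−X) with t = 40/39, so XU:UE = 40/39:-1/39

XU:UE = -40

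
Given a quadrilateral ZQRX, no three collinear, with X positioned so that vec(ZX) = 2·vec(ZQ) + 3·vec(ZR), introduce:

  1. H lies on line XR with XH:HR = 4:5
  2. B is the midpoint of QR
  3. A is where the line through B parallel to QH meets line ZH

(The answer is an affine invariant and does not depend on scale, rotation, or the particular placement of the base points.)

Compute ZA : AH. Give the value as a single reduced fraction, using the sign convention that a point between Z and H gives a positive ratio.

ZA:AH = 9/10

Choose coordinates Z = (0, 0), Q = (1, 0), R = (0, 1), X = (2, 3).
1. H lies on line XR with XH:HR = 4:5 ⇒ H = (10/9, 19/9)
2. B is the midpoint of QR ⇒ B = (1/2, 1/2)
3. A is where the line through B parallel to QH meets line ZH ⇒ A = (10/19, 1)
A = Z + t·(H−Z) with t = 9/19, so ZA:AH = t:(1−t) = 9/19:10/19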